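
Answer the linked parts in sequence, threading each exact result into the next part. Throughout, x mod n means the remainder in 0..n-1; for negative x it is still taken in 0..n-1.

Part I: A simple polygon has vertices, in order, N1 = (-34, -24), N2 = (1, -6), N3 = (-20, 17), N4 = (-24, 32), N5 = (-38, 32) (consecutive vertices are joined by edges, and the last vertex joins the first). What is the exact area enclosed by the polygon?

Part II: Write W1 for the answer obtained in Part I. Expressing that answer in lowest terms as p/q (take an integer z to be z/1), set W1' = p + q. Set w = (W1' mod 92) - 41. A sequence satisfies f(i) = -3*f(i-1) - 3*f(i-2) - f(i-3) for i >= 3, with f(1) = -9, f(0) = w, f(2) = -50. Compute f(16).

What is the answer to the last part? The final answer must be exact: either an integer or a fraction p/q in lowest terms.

-7806

Part I: cross terms: (-34*-6 - 1*-24)=228, (1*17 - -20*-6)=-103, (-20*32 - -24*17)=-232, (-24*32 - -38*32)=448, (-38*-24 - -34*32)=2000; twice the area = |2341| = 2341; area = 2341/2; answer 2341/2
Part II: W1 = 2341/2; threaded value p + q = 2343; w = 2; f(3) = -3*(-50) - 3*(-9) - 1*(2) = 175; iterating: f(3)=175, f(4)=-366, f(5)=623, f(6)=-946, f(7)=1335, f(8)=-1790, f(9)=2311, f(10)=-2898, f(11)=3551, f(12)=-4270, f(13)=5055, f(14)=-5906, f(15)=6823, f(16)=-7806; answer -7806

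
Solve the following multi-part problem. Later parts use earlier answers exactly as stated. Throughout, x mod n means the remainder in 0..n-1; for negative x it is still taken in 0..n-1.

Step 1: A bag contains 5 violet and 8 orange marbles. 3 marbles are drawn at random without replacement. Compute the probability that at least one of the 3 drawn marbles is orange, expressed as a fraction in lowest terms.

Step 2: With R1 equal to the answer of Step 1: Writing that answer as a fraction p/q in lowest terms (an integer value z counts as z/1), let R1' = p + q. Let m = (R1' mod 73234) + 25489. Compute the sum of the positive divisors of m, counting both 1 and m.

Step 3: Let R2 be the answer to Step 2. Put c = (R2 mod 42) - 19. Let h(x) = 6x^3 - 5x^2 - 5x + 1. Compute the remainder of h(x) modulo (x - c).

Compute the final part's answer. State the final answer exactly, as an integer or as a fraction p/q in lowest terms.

Step 1: total draws C(13,3) = 286; complement C(5,3) = 10; favorable 286 - 10 = 276; P = 138/143; answer 138/143
Step 2: R1 = 138/143; threaded value p + q = 281; m = 25770; 25770 = 2 * 3 * 5 * 859; sigma = (1 + 2) * (1 + 3) * (1 + 5) * (1 + 859) = 3 * 4 * 6 * 860 = 61920; answer 61920
Step 3: R2 = 61920; c = -7; remainder = value at the root: 6*(-7)^3 - 5*(-7)^2 - 5*(-7)^1 + 1 = (-2058) + (-245) + (35) + (1) = -2267; answer -2267

-2267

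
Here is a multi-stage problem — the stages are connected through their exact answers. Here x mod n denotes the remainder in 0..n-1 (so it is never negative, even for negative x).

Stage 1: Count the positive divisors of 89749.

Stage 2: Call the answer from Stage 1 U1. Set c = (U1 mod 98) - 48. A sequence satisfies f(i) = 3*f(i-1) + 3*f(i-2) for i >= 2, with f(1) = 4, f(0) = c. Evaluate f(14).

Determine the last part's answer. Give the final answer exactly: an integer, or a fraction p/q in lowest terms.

Stage 1: 89749 = 11 * 41 * 199; number of divisors = (1+1) * (1+1) * (1+1) = 8; answer 8
Stage 2: U1 = 8; c = -40; f(2) = 3*(4) + 3*(-40) = -108; iterating: f(2)=-108, f(3)=-312, f(4)=-1260, f(5)=-4716, f(6)=-17928, f(7)=-67932, f(8)=-257580, f(9)=-976536, f(10)=-3702348, f(11)=-14036652, f(12)=-53217000, f(13)=-201760956, f(14)=-764933868; answer -764933868

-764933868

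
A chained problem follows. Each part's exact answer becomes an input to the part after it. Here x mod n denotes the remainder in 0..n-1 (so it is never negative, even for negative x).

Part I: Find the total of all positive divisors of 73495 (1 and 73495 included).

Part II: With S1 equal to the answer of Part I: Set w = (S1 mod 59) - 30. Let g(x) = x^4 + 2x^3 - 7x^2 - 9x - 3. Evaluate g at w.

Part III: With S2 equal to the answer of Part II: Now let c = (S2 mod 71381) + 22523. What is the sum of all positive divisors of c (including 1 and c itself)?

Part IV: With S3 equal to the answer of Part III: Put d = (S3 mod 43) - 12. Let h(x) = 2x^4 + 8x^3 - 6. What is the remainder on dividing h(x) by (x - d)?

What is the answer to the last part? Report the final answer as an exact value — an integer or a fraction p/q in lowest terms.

-38

Part I: 73495 = 5 * 14699; sigma = (1 + 5) * (1 + 14699) = 6 * 14700 = 88200; answer 88200
Part II: S1 = 88200; w = 24; 1*(24)^4 + 2*(24)^3 - 7*(24)^2 - 9*(24)^1 - 3 = (331776) + (27648) + (-4032) + (-216) + (-3) = 355173; answer 355173
Part III: S2 = 355173; c = 92172; 92172 = 2^2 * 3 * 7681; sigma = (1 + 2 + 4) * (1 + 3) * (1 + 7681) = 7 * 4 * 7682 = 215096; answer 215096
Part IV: S3 = 215096; d = -2; remainder = value at the root: 2*(-2)^4 + 8*(-2)^3 - 6 = (32) + (-64) + (-6) = -38; answer -38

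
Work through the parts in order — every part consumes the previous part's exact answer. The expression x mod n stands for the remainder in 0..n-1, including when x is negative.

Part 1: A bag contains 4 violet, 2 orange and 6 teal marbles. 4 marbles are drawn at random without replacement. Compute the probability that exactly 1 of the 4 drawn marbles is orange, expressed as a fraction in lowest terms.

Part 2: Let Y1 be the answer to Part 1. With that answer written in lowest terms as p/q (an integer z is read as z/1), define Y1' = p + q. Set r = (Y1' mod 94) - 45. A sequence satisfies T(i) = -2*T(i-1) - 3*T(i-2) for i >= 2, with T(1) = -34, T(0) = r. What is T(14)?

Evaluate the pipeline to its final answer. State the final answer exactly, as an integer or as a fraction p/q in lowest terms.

Part 1: total draws C(12,4) = 495; favorable C(2,1)*C(10,3) = 240; P = 16/33; answer 16/33
Part 2: Y1 = 16/33; threaded value p + q = 49; r = 4; T(2) = -2*(-34) - 3*(4) = 56; iterating: T(2)=56, T(3)=-10, T(4)=-148, T(5)=326, T(6)=-208, T(7)=-562, T(8)=1748, T(9)=-1810, T(10)=-1624, T(11)=8678, T(12)=-12484, T(13)=-1066, T(14)=39584; answer 39584

39584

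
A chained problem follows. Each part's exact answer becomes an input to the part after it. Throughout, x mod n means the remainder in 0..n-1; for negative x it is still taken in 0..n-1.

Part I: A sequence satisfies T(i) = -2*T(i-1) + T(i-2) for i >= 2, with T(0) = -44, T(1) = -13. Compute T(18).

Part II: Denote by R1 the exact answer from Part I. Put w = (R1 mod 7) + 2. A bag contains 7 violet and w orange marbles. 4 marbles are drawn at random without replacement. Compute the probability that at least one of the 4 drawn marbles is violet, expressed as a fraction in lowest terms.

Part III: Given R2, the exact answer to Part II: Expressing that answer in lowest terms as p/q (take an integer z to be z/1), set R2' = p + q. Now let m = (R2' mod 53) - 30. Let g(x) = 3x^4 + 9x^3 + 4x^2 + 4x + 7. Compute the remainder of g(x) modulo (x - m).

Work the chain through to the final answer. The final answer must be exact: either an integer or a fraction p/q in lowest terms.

Part I: T(2) = -2*(-13) + 1*(-44) = -18; iterating: T(2)=-18, T(3)=23, T(4)=-64, T(5)=151, T(6)=-366, T(7)=883, T(8)=-2132, T(9)=5147, T(10)=-12426, T(11)=29999, T(12)=-72424, T(13)=174847, T(14)=-422118, T(15)=1019083, T(16)=-2460284, T(17)=5939651, T(18)=-14339586; answer -14339586
Part II: R1 = -14339586; w = 7; total draws C(14,4) = 1001; complement C(7,4) = 35; favorable 1001 - 35 = 966; P = 138/143; answer 138/143
Part III: R2 = 138/143; threaded value p + q = 281; m = -14; remainder = value at the root: 3*(-14)^4 + 9*(-14)^3 + 4*(-14)^2 + 4*(-14)^1 + 7 = (115248) + (-24696) + (784) + (-56) + (7) = 91287; answer 91287

91287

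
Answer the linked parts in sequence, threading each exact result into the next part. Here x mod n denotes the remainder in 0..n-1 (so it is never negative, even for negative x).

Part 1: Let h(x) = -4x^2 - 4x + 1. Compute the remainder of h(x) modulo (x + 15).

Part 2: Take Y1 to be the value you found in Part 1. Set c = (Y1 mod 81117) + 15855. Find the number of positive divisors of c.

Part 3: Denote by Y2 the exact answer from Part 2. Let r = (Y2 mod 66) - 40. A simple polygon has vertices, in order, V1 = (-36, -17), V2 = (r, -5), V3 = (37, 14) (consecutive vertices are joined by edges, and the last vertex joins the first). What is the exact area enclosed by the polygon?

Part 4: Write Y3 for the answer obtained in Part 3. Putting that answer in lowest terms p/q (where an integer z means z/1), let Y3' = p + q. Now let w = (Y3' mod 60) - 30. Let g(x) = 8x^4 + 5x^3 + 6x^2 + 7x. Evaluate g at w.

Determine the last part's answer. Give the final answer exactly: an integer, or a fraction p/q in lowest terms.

111122

Part 1: remainder = value at the root: -4*(-15)^2 - 4*(-15)^1 + 1 = (-900) + (60) + (1) = -839; answer -839
Part 2: Y1 = -839; c = 96133; 96133 = 251 * 383; number of divisors = (1+1) * (1+1) = 4; answer 4
Part 3: Y2 = 4; r = -36; cross terms: (-36*-5 - -36*-17)=-432, (-36*14 - 37*-5)=-319, (37*-17 - -36*14)=-125; twice the area = |-876| = 876; area = 438; answer 438
Part 4: Y3 = 438; threaded value p + q = 439; w = -11; 8*(-11)^4 + 5*(-11)^3 + 6*(-11)^2 + 7*(-11)^1 = (117128) + (-6655) + (726) + (-77) = 111122; answer 111122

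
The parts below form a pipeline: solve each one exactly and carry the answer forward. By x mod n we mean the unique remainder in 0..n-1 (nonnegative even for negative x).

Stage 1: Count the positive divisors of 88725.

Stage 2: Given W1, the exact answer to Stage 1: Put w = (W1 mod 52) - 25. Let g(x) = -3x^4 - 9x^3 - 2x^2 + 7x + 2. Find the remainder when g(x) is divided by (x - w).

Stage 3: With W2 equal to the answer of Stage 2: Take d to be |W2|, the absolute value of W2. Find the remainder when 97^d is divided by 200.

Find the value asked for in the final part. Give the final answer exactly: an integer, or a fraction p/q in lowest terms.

Stage 1: 88725 = 3 * 5^2 * 7 * 13^2; number of divisors = (1+1) * (2+1) * (1+1) * (2+1) = 36; answer 36
Stage 2: W1 = 36; w = 11; remainder = value at the root: -3*(11)^4 - 9*(11)^3 - 2*(11)^2 + 7*(11)^1 + 2 = (-43923) + (-11979) + (-242) + (77) + (2) = -56065; answer -56065
Stage 3: W2 = -56065; d = 56065; squarings mod 200: 97^1=97, 97^2=9, 97^4=81, 97^8=161, 97^16=121, 97^32=41, 97^64=81, 97^128=161, 97^256=121, 97^512=41, 97^1024=81, 97^2048=161, 97^4096=121, 97^8192=41, 97^16384=81, 97^32768=161; 97^56065 = 97^1 * 97^256 * 97^512 * 97^2048 * 97^4096 * 97^16384 * 97^32768 = 57 (mod 200); answer 57

57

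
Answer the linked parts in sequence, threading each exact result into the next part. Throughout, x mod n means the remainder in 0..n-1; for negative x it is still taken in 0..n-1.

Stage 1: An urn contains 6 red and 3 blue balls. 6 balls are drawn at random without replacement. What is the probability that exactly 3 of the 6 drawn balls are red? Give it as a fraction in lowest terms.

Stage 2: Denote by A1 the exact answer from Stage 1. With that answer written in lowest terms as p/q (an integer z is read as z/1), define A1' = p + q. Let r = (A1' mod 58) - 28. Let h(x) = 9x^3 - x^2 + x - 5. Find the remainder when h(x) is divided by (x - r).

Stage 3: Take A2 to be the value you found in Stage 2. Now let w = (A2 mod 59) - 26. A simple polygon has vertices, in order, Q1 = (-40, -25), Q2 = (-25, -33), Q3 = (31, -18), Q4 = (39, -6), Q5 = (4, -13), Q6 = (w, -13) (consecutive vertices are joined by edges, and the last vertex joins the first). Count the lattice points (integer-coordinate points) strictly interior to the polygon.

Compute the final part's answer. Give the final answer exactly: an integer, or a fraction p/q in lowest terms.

752

Stage 1: total draws C(9,6) = 84; favorable C(6,3)*C(3,3) = 20; P = 5/21; answer 5/21
Stage 2: A1 = 5/21; threaded value p + q = 26; r = -2; remainder = value at the root: 9*(-2)^3 - 1*(-2)^2 + 1*(-2)^1 - 5 = (-72) + (-4) + (-2) + (-5) = -83; answer -83
Stage 3: A2 = -83; w = 9; cross terms: (-40*-33 - -25*-25)=695, (-25*-18 - 31*-33)=1473, (31*-6 - 39*-18)=516, (39*-13 - 4*-6)=-483, (4*-13 - 9*-13)=65, (9*-25 - -40*-13)=-745; twice the area = |1521| = 1521; area = 1521/2; boundary points = 1 + 1 + 4 + 7 + 5 + 1 = 19; strictly interior points = area - boundary/2 + 1 = 752; answer 752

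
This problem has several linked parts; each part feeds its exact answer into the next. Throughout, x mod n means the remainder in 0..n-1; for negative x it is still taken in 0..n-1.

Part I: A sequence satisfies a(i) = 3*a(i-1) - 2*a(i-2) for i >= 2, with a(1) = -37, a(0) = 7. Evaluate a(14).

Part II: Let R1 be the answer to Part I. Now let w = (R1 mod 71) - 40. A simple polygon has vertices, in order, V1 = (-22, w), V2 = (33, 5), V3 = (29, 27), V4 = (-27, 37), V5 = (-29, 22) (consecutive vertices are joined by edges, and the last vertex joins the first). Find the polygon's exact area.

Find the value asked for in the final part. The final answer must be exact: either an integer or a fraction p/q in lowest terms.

Part I: a(2) = 3*(-37) - 2*(7) = -125; iterating: a(2)=-125, a(3)=-301, a(4)=-653, a(5)=-1357, a(6)=-2765, a(7)=-5581, a(8)=-11213, a(9)=-22477, a(10)=-45005, a(11)=-90061, a(12)=-180173, a(13)=-360397, a(14)=-720845; answer -720845
Part II: R1 = -720845; w = -22; cross terms: (-22*5 - 33*-22)=616, (33*27 - 29*5)=746, (29*37 - -27*27)=1802, (-27*22 - -29*37)=479, (-29*-22 - -22*22)=1122; twice the area = |4765| = 4765; area = 4765/2; answer 4765/2

4765/2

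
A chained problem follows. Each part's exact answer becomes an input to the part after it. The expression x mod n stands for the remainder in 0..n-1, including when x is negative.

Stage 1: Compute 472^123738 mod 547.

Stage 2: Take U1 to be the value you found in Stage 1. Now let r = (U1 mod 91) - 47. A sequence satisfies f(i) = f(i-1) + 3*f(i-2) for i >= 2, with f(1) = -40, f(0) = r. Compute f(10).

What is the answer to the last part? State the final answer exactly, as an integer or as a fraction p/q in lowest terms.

Stage 1: squarings mod 547: 472^1=472, 472^2=155, 472^4=504, 472^8=208, 472^16=51, 472^32=413, 472^64=452, 472^128=273, 472^256=137, 472^512=171, 472^1024=250, 472^2048=142, 472^4096=472, 472^8192=155, 472^16384=504, 472^32768=208, 472^65536=51; 472^123738 = 472^2 * 472^8 * 472^16 * 472^64 * 472^256 * 472^512 * 472^8192 * 472^16384 * 472^32768 * 472^65536 = 492 (mod 547); answer 492
Stage 2: U1 = 492; r = -10; f(2) = 1*(-40) + 3*(-10) = -70; iterating: f(2)=-70, f(3)=-190, f(4)=-400, f(5)=-970, f(6)=-2170, f(7)=-5080, f(8)=-11590, f(9)=-26830, f(10)=-61600; answer -61600

-61600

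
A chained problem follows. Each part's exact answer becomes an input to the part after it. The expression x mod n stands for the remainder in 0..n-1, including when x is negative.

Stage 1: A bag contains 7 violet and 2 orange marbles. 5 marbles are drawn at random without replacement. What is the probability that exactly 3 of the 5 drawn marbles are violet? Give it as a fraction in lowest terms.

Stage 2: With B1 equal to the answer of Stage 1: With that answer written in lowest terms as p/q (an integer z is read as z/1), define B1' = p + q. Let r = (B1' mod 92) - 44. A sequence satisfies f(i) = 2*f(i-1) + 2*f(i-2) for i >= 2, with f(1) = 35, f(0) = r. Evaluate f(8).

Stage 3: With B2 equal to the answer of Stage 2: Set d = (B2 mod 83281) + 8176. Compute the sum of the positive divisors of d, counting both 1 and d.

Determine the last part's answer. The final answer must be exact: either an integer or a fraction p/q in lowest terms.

Stage 1: total draws C(9,5) = 126; favorable C(7,3)*C(2,2) = 35; P = 5/18; answer 5/18
Stage 2: B1 = 5/18; threaded value p + q = 23; r = -21; f(2) = 2*(35) + 2*(-21) = 28; iterating: f(2)=28, f(3)=126, f(4)=308, f(5)=868, f(6)=2352, f(7)=6440, f(8)=17584; answer 17584
Stage 3: B2 = 17584; d = 25760; 25760 = 2^5 * 5 * 7 * 23; sigma = (1 + 2 + 4 + 8 + 16 + 32) * (1 + 5) * (1 + 7) * (1 + 23) = 63 * 6 * 8 * 24 = 72576; answer 72576

72576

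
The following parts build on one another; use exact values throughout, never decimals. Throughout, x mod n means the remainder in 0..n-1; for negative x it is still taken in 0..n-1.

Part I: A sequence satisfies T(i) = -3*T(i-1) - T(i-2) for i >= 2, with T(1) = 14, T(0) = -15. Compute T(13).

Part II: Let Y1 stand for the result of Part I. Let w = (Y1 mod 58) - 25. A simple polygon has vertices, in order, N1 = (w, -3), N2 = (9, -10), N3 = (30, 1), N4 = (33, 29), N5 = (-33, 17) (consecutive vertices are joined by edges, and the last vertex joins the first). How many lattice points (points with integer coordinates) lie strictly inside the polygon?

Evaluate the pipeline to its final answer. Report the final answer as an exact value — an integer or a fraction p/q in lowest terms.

Part I: T(2) = -3*(14) - 1*(-15) = -27; iterating: T(2)=-27, T(3)=67, T(4)=-174, T(5)=455, T(6)=-1191, T(7)=3118, T(8)=-8163, T(9)=21371, T(10)=-55950, T(11)=146479, T(12)=-383487, T(13)=1003982; answer 1003982
Part II: Y1 = 1003982; w = -23; cross terms: (-23*-10 - 9*-3)=257, (9*1 - 30*-10)=309, (30*29 - 33*1)=837, (33*17 - -33*29)=1518, (-33*-3 - -23*17)=490; twice the area = |3411| = 3411; area = 3411/2; boundary points = 1 + 1 + 1 + 6 + 10 = 19; strictly interior points = area - boundary/2 + 1 = 1697; answer 1697

1697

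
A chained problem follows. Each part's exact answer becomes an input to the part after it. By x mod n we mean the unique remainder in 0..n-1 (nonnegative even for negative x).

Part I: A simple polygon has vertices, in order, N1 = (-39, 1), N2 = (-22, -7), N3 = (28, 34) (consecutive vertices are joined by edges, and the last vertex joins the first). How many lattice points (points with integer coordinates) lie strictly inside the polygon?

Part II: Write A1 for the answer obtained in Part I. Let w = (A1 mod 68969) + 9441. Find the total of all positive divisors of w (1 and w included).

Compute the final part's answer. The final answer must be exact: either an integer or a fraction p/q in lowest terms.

11424

Part I: cross terms: (-39*-7 - -22*1)=295, (-22*34 - 28*-7)=-552, (28*1 - -39*34)=1354; twice the area = |1097| = 1097; area = 1097/2; boundary points = 1 + 1 + 1 = 3; strictly interior points = area - boundary/2 + 1 = 548; answer 548
Part II: A1 = 548; w = 9989; 9989 = 7 * 1427; sigma = (1 + 7) * (1 + 1427) = 8 * 1428 = 11424; answer 11424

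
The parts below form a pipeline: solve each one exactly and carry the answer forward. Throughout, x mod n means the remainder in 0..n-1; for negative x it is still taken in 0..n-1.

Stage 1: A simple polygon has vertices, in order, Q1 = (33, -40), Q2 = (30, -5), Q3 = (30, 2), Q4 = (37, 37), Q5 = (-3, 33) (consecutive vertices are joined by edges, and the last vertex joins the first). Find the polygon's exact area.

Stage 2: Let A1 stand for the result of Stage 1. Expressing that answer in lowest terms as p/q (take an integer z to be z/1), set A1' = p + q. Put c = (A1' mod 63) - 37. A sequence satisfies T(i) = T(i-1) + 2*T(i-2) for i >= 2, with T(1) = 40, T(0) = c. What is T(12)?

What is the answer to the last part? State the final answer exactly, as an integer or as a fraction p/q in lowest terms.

4058

Stage 1: cross terms: (33*-5 - 30*-40)=1035, (30*2 - 30*-5)=210, (30*37 - 37*2)=1036, (37*33 - -3*37)=1332, (-3*-40 - 33*33)=-969; twice the area = |2644| = 2644; area = 1322; answer 1322
Stage 2: A1 = 1322; threaded value p + q = 1323; c = -37; T(2) = 1*(40) + 2*(-37) = -34; iterating: T(2)=-34, T(3)=46, T(4)=-22, T(5)=70, T(6)=26, T(7)=166, T(8)=218, T(9)=550, T(10)=986, T(11)=2086, T(12)=4058; answer 4058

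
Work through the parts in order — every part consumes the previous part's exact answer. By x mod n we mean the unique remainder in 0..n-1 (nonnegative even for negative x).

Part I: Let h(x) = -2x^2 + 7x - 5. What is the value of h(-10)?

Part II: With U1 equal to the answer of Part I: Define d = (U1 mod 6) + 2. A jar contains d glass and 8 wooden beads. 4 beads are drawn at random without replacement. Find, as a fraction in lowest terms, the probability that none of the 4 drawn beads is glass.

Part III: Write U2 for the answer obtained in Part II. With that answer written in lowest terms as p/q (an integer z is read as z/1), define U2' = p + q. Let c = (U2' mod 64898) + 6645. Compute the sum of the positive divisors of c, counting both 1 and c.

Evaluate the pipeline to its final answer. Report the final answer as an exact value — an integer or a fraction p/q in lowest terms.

9216

Part I: -2*(-10)^2 + 7*(-10)^1 - 5 = (-200) + (-70) + (-5) = -275; answer -275
Part II: U1 = -275; d = 3; total draws C(11,4) = 330; favorable C(8,4) = 70; P = 7/33; answer 7/33
Part III: U2 = 7/33; threaded value p + q = 40; c = 6685; 6685 = 5 * 7 * 191; sigma = (1 + 5) * (1 + 7) * (1 + 191) = 6 * 8 * 192 = 9216; answer 9216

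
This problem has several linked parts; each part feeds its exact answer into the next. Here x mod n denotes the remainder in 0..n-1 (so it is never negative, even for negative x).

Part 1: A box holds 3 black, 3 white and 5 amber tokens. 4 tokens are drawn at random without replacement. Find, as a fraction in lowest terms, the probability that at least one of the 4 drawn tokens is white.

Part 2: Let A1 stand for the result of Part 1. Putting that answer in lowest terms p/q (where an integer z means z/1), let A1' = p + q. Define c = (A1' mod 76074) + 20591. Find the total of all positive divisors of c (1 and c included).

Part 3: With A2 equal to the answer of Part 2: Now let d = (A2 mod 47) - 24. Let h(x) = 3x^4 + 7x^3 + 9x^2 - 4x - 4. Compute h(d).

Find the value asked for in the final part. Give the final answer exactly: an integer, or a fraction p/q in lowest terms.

102527

Part 1: total draws C(11,4) = 330; complement C(8,4) = 70; favorable 330 - 70 = 260; P = 26/33; answer 26/33
Part 2: A1 = 26/33; threaded value p + q = 59; c = 20650; 20650 = 2 * 5^2 * 7 * 59; sigma = (1 + 2) * (1 + 5 + 25) * (1 + 7) * (1 + 59) = 3 * 31 * 8 * 60 = 44640; answer 44640
Part 3: A2 = 44640; d = 13; 3*(13)^4 + 7*(13)^3 + 9*(13)^2 - 4*(13)^1 - 4 = (85683) + (15379) + (1521) + (-52) + (-4) = 102527; answer 102527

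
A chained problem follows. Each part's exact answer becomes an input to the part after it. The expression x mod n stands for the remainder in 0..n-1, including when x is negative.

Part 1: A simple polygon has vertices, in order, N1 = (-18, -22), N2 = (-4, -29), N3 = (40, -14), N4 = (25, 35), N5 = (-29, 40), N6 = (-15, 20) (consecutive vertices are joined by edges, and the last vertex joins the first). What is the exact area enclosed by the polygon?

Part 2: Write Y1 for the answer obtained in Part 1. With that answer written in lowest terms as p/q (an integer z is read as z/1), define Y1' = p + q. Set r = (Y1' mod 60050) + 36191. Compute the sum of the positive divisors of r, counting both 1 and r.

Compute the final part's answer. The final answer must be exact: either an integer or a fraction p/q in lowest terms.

Part 1: cross terms: (-18*-29 - -4*-22)=434, (-4*-14 - 40*-29)=1216, (40*35 - 25*-14)=1750, (25*40 - -29*35)=2015, (-29*20 - -15*40)=20, (-15*-22 - -18*20)=690; twice the area = |6125| = 6125; area = 6125/2; answer 6125/2
Part 2: Y1 = 6125/2; threaded value p + q = 6127; r = 42318; 42318 = 2 * 3^2 * 2351; sigma = (1 + 2) * (1 + 3 + 9) * (1 + 2351) = 3 * 13 * 2352 = 91728; answer 91728

91728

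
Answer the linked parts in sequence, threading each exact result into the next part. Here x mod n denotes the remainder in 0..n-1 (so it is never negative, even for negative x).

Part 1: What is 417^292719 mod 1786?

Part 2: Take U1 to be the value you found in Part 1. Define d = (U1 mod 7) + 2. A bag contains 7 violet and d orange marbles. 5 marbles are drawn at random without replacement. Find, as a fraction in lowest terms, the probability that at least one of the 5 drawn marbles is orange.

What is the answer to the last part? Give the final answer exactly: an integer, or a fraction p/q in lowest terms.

Part 1: squarings mod 1786: 417^1=417, 417^2=647, 417^4=685, 417^8=1293, 417^16=153, 417^32=191, 417^64=761, 417^128=457, 417^256=1673, 417^512=267, 417^1024=1635, 417^2048=1369, 417^4096=647, 417^8192=685, 417^16384=1293, 417^32768=153, 417^65536=191, 417^131072=761, 417^262144=457; 417^292719 = 417^1 * 417^2 * 417^4 * 417^8 * 417^32 * 417^64 * 417^256 * 417^512 * 417^1024 * 417^4096 * 417^8192 * 417^16384 * 417^262144 = 265 (mod 1786); answer 265
Part 2: U1 = 265; d = 8; total draws C(15,5) = 3003; complement C(7,5) = 21; favorable 3003 - 21 = 2982; P = 142/143; answer 142/143

142/143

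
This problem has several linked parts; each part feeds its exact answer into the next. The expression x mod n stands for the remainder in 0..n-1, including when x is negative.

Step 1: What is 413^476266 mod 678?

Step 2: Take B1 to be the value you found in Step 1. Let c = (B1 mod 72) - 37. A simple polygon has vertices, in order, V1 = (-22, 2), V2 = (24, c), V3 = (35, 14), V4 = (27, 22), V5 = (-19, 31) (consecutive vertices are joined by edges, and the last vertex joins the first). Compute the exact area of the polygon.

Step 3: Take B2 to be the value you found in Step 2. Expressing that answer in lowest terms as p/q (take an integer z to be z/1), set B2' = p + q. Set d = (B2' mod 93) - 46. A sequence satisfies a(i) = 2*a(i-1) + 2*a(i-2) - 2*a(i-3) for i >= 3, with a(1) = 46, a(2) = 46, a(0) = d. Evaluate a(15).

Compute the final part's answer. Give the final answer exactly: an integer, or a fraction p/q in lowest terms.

12653152

Step 1: squarings mod 678: 413^1=413, 413^2=391, 413^4=331, 413^8=403, 413^16=367, 413^32=445, 413^64=49, 413^128=367, 413^256=445, 413^512=49, 413^1024=367, 413^2048=445, 413^4096=49, 413^8192=367, 413^16384=445, 413^32768=49, 413^65536=367, 413^131072=445, 413^262144=49; 413^476266 = 413^2 * 413^8 * 413^32 * 413^64 * 413^1024 * 413^16384 * 413^65536 * 413^131072 * 413^262144 = 547 (mod 678); answer 547
Step 2: B1 = 547; c = 6; cross terms: (-22*6 - 24*2)=-180, (24*14 - 35*6)=126, (35*22 - 27*14)=392, (27*31 - -19*22)=1255, (-19*2 - -22*31)=644; twice the area = |2237| = 2237; area = 2237/2; answer 2237/2
Step 3: B2 = 2237/2; threaded value p + q = 2239; d = -39; a(3) = 2*(46) + 2*(46) - 2*(-39) = 262; iterating: a(3)=262, a(4)=524, a(5)=1480, a(6)=3484, a(7)=8880, a(8)=21768, a(9)=54328, a(10)=134432, a(11)=333984, a(12)=828176, a(13)=2055456, a(14)=5099296, a(15)=12653152; answer 12653152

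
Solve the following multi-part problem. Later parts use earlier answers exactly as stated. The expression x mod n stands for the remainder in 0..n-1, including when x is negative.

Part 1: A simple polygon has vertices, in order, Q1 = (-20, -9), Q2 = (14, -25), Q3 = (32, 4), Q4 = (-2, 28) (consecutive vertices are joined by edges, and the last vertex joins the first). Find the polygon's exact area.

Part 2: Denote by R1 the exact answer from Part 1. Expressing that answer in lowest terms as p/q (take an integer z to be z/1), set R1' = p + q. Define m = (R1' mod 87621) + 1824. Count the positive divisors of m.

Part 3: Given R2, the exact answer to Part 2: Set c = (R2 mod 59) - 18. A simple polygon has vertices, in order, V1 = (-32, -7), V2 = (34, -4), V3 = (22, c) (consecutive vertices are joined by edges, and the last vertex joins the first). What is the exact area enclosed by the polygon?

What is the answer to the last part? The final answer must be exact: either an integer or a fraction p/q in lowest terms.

378

Part 1: cross terms: (-20*-25 - 14*-9)=626, (14*4 - 32*-25)=856, (32*28 - -2*4)=904, (-2*-9 - -20*28)=578; twice the area = |2964| = 2964; area = 1482; answer 1482
Part 2: R1 = 1482; threaded value p + q = 1483; m = 3307; 3307 is prime, so its only divisors are 1 and 3307; count = 2; answer 2
Part 3: R2 = 2; c = -16; cross terms: (-32*-4 - 34*-7)=366, (34*-16 - 22*-4)=-456, (22*-7 - -32*-16)=-666; twice the area = |-756| = 756; area = 378; answer 378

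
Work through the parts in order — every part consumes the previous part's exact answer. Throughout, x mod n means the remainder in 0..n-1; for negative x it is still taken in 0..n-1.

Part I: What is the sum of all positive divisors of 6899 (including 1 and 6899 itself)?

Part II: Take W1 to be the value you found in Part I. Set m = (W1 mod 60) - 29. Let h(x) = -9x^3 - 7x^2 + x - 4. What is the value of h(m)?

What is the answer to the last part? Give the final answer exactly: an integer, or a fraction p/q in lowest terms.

213581

Part I: 6899 is prime, so its only divisors are 1 and 6899; sigma = 1 + 6899 = 6900; answer 6900
Part II: W1 = 6900; m = -29; -9*(-29)^3 - 7*(-29)^2 + 1*(-29)^1 - 4 = (219501) + (-5887) + (-29) + (-4) = 213581; answer 213581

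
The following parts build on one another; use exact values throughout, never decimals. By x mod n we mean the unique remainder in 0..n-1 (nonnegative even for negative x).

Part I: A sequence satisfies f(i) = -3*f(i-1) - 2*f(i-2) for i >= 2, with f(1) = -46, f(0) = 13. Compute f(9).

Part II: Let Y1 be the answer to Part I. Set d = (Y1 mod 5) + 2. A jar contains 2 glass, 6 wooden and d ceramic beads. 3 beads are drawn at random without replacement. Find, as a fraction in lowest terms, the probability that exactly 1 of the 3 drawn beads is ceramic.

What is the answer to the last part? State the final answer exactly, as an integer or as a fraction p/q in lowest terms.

6/13

Part I: f(2) = -3*(-46) - 2*(13) = 112; iterating: f(2)=112, f(3)=-244, f(4)=508, f(5)=-1036, f(6)=2092, f(7)=-4204, f(8)=8428, f(9)=-16876; answer -16876
Part II: Y1 = -16876; d = 6; total draws C(14,3) = 364; favorable C(6,1)*C(8,2) = 168; P = 6/13; answer 6/13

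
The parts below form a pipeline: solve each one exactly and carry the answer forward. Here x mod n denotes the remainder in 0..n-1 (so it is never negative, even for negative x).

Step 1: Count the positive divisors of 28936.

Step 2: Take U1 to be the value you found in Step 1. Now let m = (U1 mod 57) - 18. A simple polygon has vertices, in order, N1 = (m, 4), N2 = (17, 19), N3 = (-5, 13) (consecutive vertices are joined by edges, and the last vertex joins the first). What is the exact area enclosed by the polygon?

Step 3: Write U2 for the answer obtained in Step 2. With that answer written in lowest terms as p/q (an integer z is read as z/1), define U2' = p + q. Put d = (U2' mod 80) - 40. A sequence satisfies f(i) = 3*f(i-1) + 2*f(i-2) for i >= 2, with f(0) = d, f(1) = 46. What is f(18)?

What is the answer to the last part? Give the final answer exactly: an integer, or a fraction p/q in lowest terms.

54324217520

Step 1: 28936 = 2^3 * 3617; number of divisors = (3+1) * (1+1) = 8; answer 8
Step 2: U1 = 8; m = -10; cross terms: (-10*19 - 17*4)=-258, (17*13 - -5*19)=316, (-5*4 - -10*13)=110; twice the area = |168| = 168; area = 84; answer 84
Step 3: U2 = 84; threaded value p + q = 85; d = -35; f(2) = 3*(46) + 2*(-35) = 68; iterating: f(2)=68, f(3)=296, f(4)=1024, f(5)=3664, f(6)=13040, f(7)=46448, f(8)=165424, f(9)=589168, f(10)=2098352, f(11)=7473392, f(12)=26616880, f(13)=94797424, f(14)=337626032, f(15)=1202472944, f(16)=4282670896, f(17)=15252958576, f(18)=54324217520; answer 54324217520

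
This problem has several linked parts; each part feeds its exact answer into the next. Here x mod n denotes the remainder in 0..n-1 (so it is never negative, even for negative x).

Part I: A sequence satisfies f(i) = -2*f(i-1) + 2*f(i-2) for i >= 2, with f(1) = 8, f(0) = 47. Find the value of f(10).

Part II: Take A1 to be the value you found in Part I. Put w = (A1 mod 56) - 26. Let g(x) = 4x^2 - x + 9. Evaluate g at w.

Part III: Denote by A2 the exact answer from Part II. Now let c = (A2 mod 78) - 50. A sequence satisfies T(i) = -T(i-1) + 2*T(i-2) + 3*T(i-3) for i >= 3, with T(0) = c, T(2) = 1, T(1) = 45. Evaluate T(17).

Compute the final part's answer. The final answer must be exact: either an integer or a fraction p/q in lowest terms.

40306

Part I: f(2) = -2*(8) + 2*(47) = 78; iterating: f(2)=78, f(3)=-140, f(4)=436, f(5)=-1152, f(6)=3176, f(7)=-8656, f(8)=23664, f(9)=-64640, f(10)=176608; answer 176608
Part II: A1 = 176608; w = 14; 4*(14)^2 - 1*(14)^1 + 9 = (784) + (-14) + (9) = 779; answer 779
Part III: A2 = 779; c = 27; T(3) = -1*(1) + 2*(45) + 3*(27) = 170; iterating: T(3)=170, T(4)=-33, T(5)=376, T(6)=68, T(7)=585, T(8)=679, T(9)=695, T(10)=2418, T(11)=1009, T(12)=5912, T(13)=3360, T(14)=11491, T(15)=12965, T(16)=20097, T(17)=40306; answer 40306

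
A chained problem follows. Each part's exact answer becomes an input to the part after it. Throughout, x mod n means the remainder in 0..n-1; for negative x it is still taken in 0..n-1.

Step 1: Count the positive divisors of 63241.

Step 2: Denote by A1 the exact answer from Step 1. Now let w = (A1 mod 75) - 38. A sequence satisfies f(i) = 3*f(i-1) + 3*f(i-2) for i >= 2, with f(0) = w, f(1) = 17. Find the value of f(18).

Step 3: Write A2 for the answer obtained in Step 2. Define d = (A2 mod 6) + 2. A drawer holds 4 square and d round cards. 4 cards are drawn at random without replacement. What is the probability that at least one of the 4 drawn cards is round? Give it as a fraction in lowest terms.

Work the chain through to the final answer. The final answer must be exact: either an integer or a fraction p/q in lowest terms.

14/15

Step 1: 63241 is prime, so its only divisors are 1 and 63241; count = 2; answer 2
Step 2: A1 = 2; w = -36; f(2) = 3*(17) + 3*(-36) = -57; iterating: f(2)=-57, f(3)=-120, f(4)=-531, f(5)=-1953, f(6)=-7452, f(7)=-28215, f(8)=-107001, f(9)=-405648, f(10)=-1537947, f(11)=-5830785, f(12)=-22106196, f(13)=-83810943, f(14)=-317751417, f(15)=-1204687080, f(16)=-4567315491, f(17)=-17316007713, f(18)=-65649969612; answer -65649969612
Step 3: A2 = -65649969612; d = 2; total draws C(6,4) = 15; complement C(4,4) = 1; favorable 15 - 1 = 14; P = 14/15; answer 14/15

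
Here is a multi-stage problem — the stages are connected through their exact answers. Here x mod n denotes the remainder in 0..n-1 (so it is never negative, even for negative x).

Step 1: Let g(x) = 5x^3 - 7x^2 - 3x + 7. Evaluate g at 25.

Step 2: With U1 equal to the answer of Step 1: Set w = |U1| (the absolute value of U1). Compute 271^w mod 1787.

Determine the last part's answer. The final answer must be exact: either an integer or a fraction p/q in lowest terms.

717

Step 1: 5*(25)^3 - 7*(25)^2 - 3*(25)^1 + 7 = (78125) + (-4375) + (-75) + (7) = 73682; answer 73682
Step 2: U1 = 73682; w = 73682; squarings mod 1787: 271^1=271, 271^2=174, 271^4=1684, 271^8=1674, 271^16=260, 271^32=1481, 271^64=712, 271^128=1223, 271^256=10, 271^512=100, 271^1024=1065, 271^2048=1267, 271^4096=563, 271^8192=670, 271^16384=363, 271^32768=1318, 271^65536=160; 271^73682 = 271^2 * 271^16 * 271^64 * 271^128 * 271^256 * 271^512 * 271^1024 * 271^2048 * 271^4096 * 271^65536 = 717 (mod 1787); answer 717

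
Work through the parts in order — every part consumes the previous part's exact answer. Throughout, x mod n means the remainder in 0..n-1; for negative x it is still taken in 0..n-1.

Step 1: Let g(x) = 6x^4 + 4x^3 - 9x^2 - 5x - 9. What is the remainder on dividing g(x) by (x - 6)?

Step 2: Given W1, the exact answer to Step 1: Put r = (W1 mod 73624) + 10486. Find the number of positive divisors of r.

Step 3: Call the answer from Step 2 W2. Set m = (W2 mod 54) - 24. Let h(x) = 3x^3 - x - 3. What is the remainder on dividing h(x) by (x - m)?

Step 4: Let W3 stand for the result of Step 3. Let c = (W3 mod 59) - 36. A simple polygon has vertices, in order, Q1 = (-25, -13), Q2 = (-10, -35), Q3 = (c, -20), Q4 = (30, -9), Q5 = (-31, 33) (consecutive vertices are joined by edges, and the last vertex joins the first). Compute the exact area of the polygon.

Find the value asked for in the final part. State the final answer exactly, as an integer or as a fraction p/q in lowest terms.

1664

Step 1: remainder = value at the root: 6*(6)^4 + 4*(6)^3 - 9*(6)^2 - 5*(6)^1 - 9 = (7776) + (864) + (-324) + (-30) + (-9) = 8277; answer 8277
Step 2: W1 = 8277; r = 18763; 18763 = 29 * 647; number of divisors = (1+1) * (1+1) = 4; answer 4
Step 3: W2 = 4; m = -20; remainder = value at the root: 3*(-20)^3 - 1*(-20)^1 - 3 = (-24000) + (20) + (-3) = -23983; answer -23983
Step 4: W3 = -23983; c = -6; cross terms: (-25*-35 - -10*-13)=745, (-10*-20 - -6*-35)=-10, (-6*-9 - 30*-20)=654, (30*33 - -31*-9)=711, (-31*-13 - -25*33)=1228; twice the area = |3328| = 3328; area = 1664; answer 1664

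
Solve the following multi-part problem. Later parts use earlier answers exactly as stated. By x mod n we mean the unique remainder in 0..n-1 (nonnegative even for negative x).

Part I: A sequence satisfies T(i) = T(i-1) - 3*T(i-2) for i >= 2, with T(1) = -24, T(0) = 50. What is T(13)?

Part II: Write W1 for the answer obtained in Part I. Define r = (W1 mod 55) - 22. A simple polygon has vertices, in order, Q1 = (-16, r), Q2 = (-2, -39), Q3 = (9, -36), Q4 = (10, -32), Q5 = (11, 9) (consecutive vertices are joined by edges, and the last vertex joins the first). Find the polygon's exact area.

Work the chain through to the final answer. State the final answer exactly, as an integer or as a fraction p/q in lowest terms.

716

Part I: T(2) = 1*(-24) - 3*(50) = -174; iterating: T(2)=-174, T(3)=-102, T(4)=420, T(5)=726, T(6)=-534, T(7)=-2712, T(8)=-1110, T(9)=7026, T(10)=10356, T(11)=-10722, T(12)=-41790, T(13)=-9624; answer -9624
Part II: W1 = -9624; r = -21; cross terms: (-16*-39 - -2*-21)=582, (-2*-36 - 9*-39)=423, (9*-32 - 10*-36)=72, (10*9 - 11*-32)=442, (11*-21 - -16*9)=-87; twice the area = |1432| = 1432; area = 716; answer 716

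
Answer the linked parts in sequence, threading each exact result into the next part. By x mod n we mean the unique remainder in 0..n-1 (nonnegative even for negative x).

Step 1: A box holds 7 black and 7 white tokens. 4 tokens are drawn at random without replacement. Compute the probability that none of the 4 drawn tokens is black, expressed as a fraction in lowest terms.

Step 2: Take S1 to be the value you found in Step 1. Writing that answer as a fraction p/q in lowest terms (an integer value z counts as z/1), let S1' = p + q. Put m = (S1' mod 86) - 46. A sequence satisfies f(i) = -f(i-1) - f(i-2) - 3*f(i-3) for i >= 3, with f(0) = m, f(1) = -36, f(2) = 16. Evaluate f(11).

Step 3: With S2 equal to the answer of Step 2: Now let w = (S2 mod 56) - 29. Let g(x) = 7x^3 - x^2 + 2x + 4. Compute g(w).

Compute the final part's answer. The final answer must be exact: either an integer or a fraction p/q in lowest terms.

23434

Step 1: total draws C(14,4) = 1001; favorable C(7,4) = 35; P = 5/143; answer 5/143
Step 2: S1 = 5/143; threaded value p + q = 148; m = 16; f(3) = -1*(16) - 1*(-36) - 3*(16) = -28; iterating: f(3)=-28, f(4)=120, f(5)=-140, f(6)=104, f(7)=-324, f(8)=640, f(9)=-628, f(10)=960, f(11)=-2252; answer -2252
Step 3: S2 = -2252; w = 15; 7*(15)^3 - 1*(15)^2 + 2*(15)^1 + 4 = (23625) + (-225) + (30) + (4) = 23434; answer 23434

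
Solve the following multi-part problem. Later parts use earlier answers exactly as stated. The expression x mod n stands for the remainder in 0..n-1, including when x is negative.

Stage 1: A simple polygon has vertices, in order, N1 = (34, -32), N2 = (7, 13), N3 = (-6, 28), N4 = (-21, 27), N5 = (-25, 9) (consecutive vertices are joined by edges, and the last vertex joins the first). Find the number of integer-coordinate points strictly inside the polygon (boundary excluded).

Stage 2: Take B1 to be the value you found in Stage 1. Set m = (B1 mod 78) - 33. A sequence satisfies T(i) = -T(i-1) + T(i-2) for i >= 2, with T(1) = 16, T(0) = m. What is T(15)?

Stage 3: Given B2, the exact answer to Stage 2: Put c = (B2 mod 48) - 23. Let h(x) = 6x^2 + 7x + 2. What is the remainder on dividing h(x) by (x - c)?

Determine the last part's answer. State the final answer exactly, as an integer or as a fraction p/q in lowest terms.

1

Stage 1: cross terms: (34*13 - 7*-32)=666, (7*28 - -6*13)=274, (-6*27 - -21*28)=426, (-21*9 - -25*27)=486, (-25*-32 - 34*9)=494; twice the area = |2346| = 2346; area = 1173; boundary points = 9 + 1 + 1 + 2 + 1 = 14; strictly interior points = area - boundary/2 + 1 = 1167; answer 1167
Stage 2: B1 = 1167; m = 42; T(2) = -1*(16) + 1*(42) = 26; iterating: T(2)=26, T(3)=-10, T(4)=36, T(5)=-46, T(6)=82, T(7)=-128, T(8)=210, T(9)=-338, T(10)=548, T(11)=-886, T(12)=1434, T(13)=-2320, T(14)=3754, T(15)=-6074; answer -6074
Stage 3: B2 = -6074; c = -1; remainder = value at the root: 6*(-1)^2 + 7*(-1)^1 + 2 = (6) + (-7) + (2) = 1; answer 1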